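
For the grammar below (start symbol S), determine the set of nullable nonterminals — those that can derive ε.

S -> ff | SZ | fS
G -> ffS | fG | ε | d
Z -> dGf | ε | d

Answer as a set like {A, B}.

{G, Z}

Directly nullable (have an ε-rule): {G, Z}.
Not nullable: S — each has a terminal in every rule's right-hand side or depends on a non-nullable symbol.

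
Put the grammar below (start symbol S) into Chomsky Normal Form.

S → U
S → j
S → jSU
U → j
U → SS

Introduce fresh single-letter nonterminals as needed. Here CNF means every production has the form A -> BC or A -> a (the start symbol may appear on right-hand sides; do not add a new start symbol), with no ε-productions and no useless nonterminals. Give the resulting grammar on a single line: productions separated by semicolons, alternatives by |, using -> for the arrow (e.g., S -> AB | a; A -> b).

No ε-productions.
After unit-elimination: S -> j | SS | jSU; U -> j | SS.
TERM: introduce A -> j and substitute in every rule of length ≥2.
BIN: S -> ASU becomes S -> AB, B -> SU.

S -> j | AB | SS; A -> j; B -> SU; U -> j | SS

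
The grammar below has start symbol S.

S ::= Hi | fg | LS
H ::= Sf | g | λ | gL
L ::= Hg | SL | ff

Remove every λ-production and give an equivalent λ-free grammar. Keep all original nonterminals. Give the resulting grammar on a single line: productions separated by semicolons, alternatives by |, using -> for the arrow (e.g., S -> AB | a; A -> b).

S -> i | Hi | LS | fg; H -> g | Sf | gL; L -> g | Hg | SL | ff

Nullable set: {H}.
S -> Hi: H nullable, giving Hi | i.
Drop H -> λ.
L -> Hg: H nullable, giving Hg | g.
Unchanged (no nullable symbols): S -> LS; S -> fg; H -> Sf; H -> g; H -> gL; L -> SL; L -> ff.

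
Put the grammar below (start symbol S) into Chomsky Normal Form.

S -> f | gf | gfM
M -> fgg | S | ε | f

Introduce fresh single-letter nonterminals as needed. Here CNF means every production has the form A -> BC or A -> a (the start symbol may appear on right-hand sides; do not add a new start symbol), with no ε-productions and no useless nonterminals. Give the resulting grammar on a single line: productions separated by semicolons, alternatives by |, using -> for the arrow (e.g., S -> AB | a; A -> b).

S -> f | BA | BE; A -> f; B -> g; C -> BB; D -> AM; E -> AM; M -> f | AC | BA | BD

Nullable: {M}; after ε-elimination: S -> f | gf | gfM; M -> S | f | fgg.
After unit-elimination: S -> f | gf | gfM; M -> f | gf | fgg | gfM.
TERM: introduce A -> f, B -> g and substitute in every rule of length ≥2.
BIN: M -> ABB becomes M -> AC, C -> BB; M -> BAM becomes M -> BD, D -> AM; S -> BAM becomes S -> BE, E -> AM.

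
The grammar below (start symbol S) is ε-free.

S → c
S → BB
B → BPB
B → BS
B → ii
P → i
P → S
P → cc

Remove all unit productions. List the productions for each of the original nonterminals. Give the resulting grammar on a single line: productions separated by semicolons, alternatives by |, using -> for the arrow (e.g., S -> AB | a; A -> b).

Unit productions: P->S.
Unit pairs (A ⇒* B via units): (P,S).
S: inherits non-unit rules of {S} → BB | c.
B: inherits non-unit rules of {B} → BPB | BS | ii.
P: inherits non-unit rules of {P, S} → BB | c | cc | i.

S -> c | BB; B -> BS | ii | BPB; P -> c | i | BB | cc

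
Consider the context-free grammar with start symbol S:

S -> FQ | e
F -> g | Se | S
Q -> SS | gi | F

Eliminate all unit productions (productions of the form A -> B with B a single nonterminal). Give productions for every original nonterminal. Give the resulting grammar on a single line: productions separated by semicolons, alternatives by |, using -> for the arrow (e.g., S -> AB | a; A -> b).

S -> e | FQ; F -> e | g | FQ | Se; Q -> e | g | FQ | SS | Se | gi

Unit productions: F->S, Q->F.
Unit pairs (A ⇒* B via units): (F,S), (Q,F), (Q,S).
S: inherits non-unit rules of {S} → FQ | e.
F: inherits non-unit rules of {F, S} → FQ | Se | e | g.
Q: inherits non-unit rules of {F, Q, S} → FQ | SS | Se | e | g | gi.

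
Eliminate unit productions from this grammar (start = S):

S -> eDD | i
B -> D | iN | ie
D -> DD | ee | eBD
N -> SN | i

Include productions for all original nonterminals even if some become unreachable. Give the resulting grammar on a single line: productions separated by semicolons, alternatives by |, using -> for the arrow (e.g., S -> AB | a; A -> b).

S -> i | eDD; B -> DD | ee | iN | ie | eBD; D -> DD | ee | eBD; N -> i | SN

Unit productions: B->D.
Unit pairs (A ⇒* B via units): (B,D).
S: inherits non-unit rules of {S} → eDD | i.
B: inherits non-unit rules of {B, D} → DD | eBD | ee | iN | ie.
D: inherits non-unit rules of {D} → DD | eBD | ee.
N: inherits non-unit rules of {N} → SN | i.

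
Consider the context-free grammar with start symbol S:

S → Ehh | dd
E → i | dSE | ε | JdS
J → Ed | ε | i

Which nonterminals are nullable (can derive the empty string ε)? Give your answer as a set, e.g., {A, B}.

Directly nullable (have an ε-rule): {E, J}.
Not nullable: S — each has a terminal in every rule's right-hand side or depends on a non-nullable symbol.

{E, J}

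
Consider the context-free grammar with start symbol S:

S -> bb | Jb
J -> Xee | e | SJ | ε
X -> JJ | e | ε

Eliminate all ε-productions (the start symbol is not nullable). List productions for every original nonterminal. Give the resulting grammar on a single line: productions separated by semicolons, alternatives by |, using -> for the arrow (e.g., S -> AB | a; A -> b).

S -> b | Jb | bb; J -> S | e | SJ | ee | Xee; X -> J | e | JJ

Nullable set: {J, X}.
S -> Jb: J nullable, giving Jb | b.
Drop J -> ε.
J -> SJ: J nullable, giving S | SJ.
J -> Xee: X nullable, giving Xee | ee.
Drop X -> ε.
X -> JJ: J, J nullable, giving J | JJ.
Unchanged (no nullable symbols): S -> bb; J -> e; X -> e.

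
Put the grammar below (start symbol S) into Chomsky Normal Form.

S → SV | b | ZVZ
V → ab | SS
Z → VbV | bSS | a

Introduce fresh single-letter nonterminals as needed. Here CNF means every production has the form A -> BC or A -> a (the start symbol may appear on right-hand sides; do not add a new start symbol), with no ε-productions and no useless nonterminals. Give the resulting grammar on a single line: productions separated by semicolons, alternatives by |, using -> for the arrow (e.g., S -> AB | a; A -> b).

No ε-productions.
No unit productions to eliminate.
TERM: introduce A -> a, B -> b and substitute in every rule of length ≥2.
BIN: S -> ZVZ becomes S -> ZC, C -> VZ; Z -> BSS becomes Z -> BD, D -> SS; Z -> VBV becomes Z -> VE, E -> BV.

S -> b | SV | ZC; A -> a; B -> b; C -> VZ; D -> SS; E -> BV; V -> AB | SS; Z -> a | BD | VE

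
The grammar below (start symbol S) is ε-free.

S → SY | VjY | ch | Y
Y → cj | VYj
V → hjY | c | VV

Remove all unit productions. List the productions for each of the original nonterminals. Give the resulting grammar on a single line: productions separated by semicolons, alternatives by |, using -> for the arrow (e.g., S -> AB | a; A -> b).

Unit productions: S->Y.
Unit pairs (A ⇒* B via units): (S,Y).
S: inherits non-unit rules of {S, Y} → SY | VYj | VjY | ch | cj.
V: inherits non-unit rules of {V} → VV | c | hjY.
Y: inherits non-unit rules of {Y} → VYj | cj.

S -> SY | ch | cj | VYj | VjY; V -> c | VV | hjY; Y -> cj | VYj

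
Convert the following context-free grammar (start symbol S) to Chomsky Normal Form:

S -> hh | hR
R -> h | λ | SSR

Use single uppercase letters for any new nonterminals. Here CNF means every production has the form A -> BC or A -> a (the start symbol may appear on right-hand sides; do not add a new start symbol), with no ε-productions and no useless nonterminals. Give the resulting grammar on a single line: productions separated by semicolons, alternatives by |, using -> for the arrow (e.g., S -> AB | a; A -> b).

Nullable: {R}; after ε-elimination: S -> h | hR | hh; R -> h | SS | SSR.
No unit productions to eliminate.
TERM: introduce A -> h and substitute in every rule of length ≥2.
BIN: R -> SSR becomes R -> SB, B -> SR.

S -> h | AA | AR; A -> h; B -> SR; R -> h | SB | SS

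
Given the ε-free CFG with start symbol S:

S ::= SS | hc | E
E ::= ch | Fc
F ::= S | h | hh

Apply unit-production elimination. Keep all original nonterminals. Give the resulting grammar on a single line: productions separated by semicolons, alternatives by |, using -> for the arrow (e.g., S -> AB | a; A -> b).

Unit productions: F->S, S->E.
Unit pairs (A ⇒* B via units): (F,E), (F,S), (S,E).
S: inherits non-unit rules of {E, S} → Fc | SS | ch | hc.
E: inherits non-unit rules of {E} → Fc | ch.
F: inherits non-unit rules of {E, F, S} → Fc | SS | ch | h | hc | hh.

S -> Fc | SS | ch | hc; E -> Fc | ch; F -> h | Fc | SS | ch | hc | hh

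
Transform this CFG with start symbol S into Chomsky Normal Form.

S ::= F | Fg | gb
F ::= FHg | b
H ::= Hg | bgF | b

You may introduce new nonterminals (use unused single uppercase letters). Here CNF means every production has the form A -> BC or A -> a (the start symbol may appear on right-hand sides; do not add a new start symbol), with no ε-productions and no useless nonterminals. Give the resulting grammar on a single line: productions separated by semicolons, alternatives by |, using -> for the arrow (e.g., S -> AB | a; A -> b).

No ε-productions.
After unit-elimination: S -> b | Fg | gb | FHg; F -> b | FHg; H -> b | Hg | bgF.
TERM: introduce B -> b, A -> g and substitute in every rule of length ≥2.
BIN: F -> FHA becomes F -> FC, C -> HA; H -> BAF becomes H -> BD, D -> AF; S -> FHA becomes S -> FE, E -> HA.

S -> b | AB | FA | FE; A -> g; B -> b; C -> HA; D -> AF; E -> HA; F -> b | FC; H -> b | BD | HA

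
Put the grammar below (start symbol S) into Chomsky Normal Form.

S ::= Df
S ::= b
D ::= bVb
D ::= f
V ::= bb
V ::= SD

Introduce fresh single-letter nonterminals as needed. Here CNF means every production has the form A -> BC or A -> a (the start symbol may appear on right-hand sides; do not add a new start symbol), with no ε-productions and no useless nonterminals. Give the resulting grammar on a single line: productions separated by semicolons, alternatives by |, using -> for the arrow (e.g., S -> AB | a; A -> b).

No ε-productions.
No unit productions to eliminate.
TERM: introduce A -> b, B -> f and substitute in every rule of length ≥2.
BIN: D -> AVA becomes D -> AC, C -> VA.

S -> b | DB; A -> b; B -> f; C -> VA; D -> f | AC; V -> AA | SD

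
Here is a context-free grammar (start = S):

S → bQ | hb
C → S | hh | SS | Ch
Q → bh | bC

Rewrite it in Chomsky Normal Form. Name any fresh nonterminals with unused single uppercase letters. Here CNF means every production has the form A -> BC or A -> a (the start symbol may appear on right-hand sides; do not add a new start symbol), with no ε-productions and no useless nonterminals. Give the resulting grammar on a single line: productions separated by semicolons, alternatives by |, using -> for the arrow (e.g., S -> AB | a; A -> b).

S -> AB | BQ; A -> h; B -> b; C -> AA | AB | BQ | CA | SS; Q -> BA | BC

No ε-productions.
After unit-elimination: S -> bQ | hb; C -> Ch | SS | bQ | hb | hh; Q -> bC | bh.
TERM: introduce B -> b, A -> h and substitute in every rule of length ≥2.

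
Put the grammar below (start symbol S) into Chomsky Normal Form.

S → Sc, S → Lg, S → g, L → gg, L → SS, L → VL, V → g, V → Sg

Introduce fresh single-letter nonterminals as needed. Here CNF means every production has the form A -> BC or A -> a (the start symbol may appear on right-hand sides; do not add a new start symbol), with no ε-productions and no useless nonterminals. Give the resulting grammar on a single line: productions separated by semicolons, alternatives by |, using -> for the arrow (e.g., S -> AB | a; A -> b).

S -> g | LA | SB; A -> g; B -> c; L -> AA | SS | VL; V -> g | SA

No ε-productions.
No unit productions to eliminate.
TERM: introduce B -> c, A -> g and substitute in every rule of length ≥2.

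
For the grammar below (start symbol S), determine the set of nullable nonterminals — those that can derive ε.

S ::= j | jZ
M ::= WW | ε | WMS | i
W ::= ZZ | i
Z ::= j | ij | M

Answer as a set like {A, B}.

{M, W, Z}

Directly nullable (have an ε-rule): {M}.
Z is nullable via Z -> M (every symbol on the right is already known nullable).
W is nullable via W -> ZZ (every symbol on the right is already known nullable).
Not nullable: S — each has a terminal in every rule's right-hand side or depends on a non-nullable symbol.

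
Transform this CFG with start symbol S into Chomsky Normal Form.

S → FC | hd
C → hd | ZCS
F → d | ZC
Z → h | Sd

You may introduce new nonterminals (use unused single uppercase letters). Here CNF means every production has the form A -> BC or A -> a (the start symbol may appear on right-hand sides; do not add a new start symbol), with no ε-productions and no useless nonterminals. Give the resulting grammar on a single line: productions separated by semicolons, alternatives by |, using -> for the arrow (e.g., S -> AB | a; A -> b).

S -> AB | FC; A -> h; B -> d; C -> AB | ZD; D -> CS; F -> d | ZC; Z -> h | SB

No ε-productions.
No unit productions to eliminate.
TERM: introduce B -> d, A -> h and substitute in every rule of length ≥2.
BIN: C -> ZCS becomes C -> ZD, D -> CS.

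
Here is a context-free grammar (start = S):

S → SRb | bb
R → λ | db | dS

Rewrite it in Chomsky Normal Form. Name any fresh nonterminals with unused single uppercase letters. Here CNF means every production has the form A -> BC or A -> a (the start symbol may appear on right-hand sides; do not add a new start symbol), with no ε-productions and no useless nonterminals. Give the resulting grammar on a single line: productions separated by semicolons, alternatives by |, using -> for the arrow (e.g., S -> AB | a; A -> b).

Nullable: {R}; after ε-elimination: S -> Sb | bb | SRb; R -> dS | db.
No unit productions to eliminate.
TERM: introduce B -> b, A -> d and substitute in every rule of length ≥2.
BIN: S -> SRB becomes S -> SC, C -> RB.

S -> BB | SB | SC; A -> d; B -> b; C -> RB; R -> AB | AS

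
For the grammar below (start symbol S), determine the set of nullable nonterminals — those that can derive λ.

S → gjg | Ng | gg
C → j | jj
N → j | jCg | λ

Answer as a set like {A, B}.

Directly nullable (have an ε-rule): {N}.
Not nullable: C, S — each has a terminal in every rule's right-hand side or depends on a non-nullable symbol.

{N}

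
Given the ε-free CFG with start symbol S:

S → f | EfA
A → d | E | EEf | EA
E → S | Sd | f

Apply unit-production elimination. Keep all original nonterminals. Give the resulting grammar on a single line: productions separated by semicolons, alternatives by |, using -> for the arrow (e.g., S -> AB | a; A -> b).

S -> f | EfA; A -> d | f | EA | Sd | EEf | EfA; E -> f | Sd | EfA

Unit productions: A->E, E->S.
Unit pairs (A ⇒* B via units): (A,E), (A,S), (E,S).
S: inherits non-unit rules of {S} → EfA | f.
A: inherits non-unit rules of {A, E, S} → EA | EEf | EfA | Sd | d | f.
E: inherits non-unit rules of {E, S} → EfA | Sd | f.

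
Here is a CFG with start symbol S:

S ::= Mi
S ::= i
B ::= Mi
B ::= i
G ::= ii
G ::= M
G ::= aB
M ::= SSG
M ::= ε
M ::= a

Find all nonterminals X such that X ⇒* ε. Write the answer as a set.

{G, M}

Directly nullable (have an ε-rule): {M}.
G is nullable via G -> M (every symbol on the right is already known nullable).
Not nullable: B, S — each has a terminal in every rule's right-hand side or depends on a non-nullable symbol.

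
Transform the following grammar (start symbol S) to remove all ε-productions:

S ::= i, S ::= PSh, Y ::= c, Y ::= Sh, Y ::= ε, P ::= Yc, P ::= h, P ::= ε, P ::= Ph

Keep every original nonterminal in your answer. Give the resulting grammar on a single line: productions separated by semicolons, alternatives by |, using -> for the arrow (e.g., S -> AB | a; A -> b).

S -> i | Sh | PSh; P -> c | h | Ph | Yc; Y -> c | Sh

Nullable set: {P, Y}.
S -> PSh: P nullable, giving PSh | Sh.
Drop P -> ε.
P -> Ph: P nullable, giving Ph | h.
P -> Yc: Y nullable, giving Yc | c.
Drop Y -> ε.
Unchanged (no nullable symbols): S -> i; P -> h; Y -> Sh; Y -> c.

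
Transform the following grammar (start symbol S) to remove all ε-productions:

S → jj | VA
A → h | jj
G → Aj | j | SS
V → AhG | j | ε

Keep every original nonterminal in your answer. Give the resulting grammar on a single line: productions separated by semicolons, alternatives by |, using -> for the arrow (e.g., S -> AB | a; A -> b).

Nullable set: {V}.
S -> VA: V nullable, giving A | VA.
Drop V -> ε.
Unchanged (no nullable symbols): S -> jj; A -> h; A -> jj; G -> Aj; G -> SS; G -> j; V -> AhG; V -> j.

S -> A | VA | jj; A -> h | jj; G -> j | Aj | SS; V -> j | AhG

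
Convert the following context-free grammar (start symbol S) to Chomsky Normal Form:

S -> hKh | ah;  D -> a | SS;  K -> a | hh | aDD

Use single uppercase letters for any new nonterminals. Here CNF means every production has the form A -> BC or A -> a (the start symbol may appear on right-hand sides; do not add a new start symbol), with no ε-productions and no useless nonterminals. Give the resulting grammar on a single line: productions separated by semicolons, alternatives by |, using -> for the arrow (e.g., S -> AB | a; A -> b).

No ε-productions.
No unit productions to eliminate.
TERM: introduce A -> a, B -> h and substitute in every rule of length ≥2.
BIN: K -> ADD becomes K -> AC, C -> DD; S -> BKB becomes S -> BE, E -> KB.

S -> AB | BE; A -> a; B -> h; C -> DD; D -> a | SS; E -> KB; K -> a | AC | BB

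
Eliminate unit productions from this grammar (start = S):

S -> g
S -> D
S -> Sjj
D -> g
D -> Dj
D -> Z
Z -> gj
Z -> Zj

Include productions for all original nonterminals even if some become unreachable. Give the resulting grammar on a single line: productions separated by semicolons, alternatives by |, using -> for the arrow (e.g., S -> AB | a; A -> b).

Unit productions: D->Z, S->D.
Unit pairs (A ⇒* B via units): (D,Z), (S,D), (S,Z).
S: inherits non-unit rules of {D, S, Z} → Dj | Sjj | Zj | g | gj.
D: inherits non-unit rules of {D, Z} → Dj | Zj | g | gj.
Z: inherits non-unit rules of {Z} → Zj | gj.

S -> g | Dj | Zj | gj | Sjj; D -> g | Dj | Zj | gj; Z -> Zj | gj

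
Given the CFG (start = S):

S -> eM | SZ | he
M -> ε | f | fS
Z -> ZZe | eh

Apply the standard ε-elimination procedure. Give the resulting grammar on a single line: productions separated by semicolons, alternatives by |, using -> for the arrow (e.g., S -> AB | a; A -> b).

Nullable set: {M}.
S -> eM: M nullable, giving e | eM.
Drop M -> ε.
Unchanged (no nullable symbols): S -> SZ; S -> he; M -> f; M -> fS; Z -> ZZe; Z -> eh.

S -> e | SZ | eM | he; M -> f | fS; Z -> eh | ZZe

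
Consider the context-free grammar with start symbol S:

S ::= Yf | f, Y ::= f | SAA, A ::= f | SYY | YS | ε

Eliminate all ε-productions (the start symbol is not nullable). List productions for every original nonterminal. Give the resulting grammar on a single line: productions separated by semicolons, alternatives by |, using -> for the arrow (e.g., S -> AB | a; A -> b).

S -> f | Yf; A -> f | YS | SYY; Y -> S | f | SA | SAA

Nullable set: {A}.
Drop A -> ε.
Y -> SAA: A, A nullable, giving S | SA | SAA.
Unchanged (no nullable symbols): S -> Yf; S -> f; A -> SYY; A -> YS; A -> f; Y -> f.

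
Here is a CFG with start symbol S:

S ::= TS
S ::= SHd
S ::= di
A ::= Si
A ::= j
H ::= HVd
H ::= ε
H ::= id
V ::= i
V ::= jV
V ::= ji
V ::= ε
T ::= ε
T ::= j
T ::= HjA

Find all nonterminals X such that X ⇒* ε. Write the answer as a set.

{H, T, V}

Directly nullable (have an ε-rule): {H, T, V}.
Not nullable: A, S — each has a terminal in every rule's right-hand side or depends on a non-nullable symbol.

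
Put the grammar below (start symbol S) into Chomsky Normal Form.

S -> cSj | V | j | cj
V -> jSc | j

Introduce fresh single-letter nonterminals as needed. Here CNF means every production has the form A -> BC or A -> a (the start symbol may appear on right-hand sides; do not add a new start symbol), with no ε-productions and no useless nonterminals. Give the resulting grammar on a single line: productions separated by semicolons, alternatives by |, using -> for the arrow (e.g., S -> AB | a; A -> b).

No ε-productions.
After unit-elimination: S -> j | cj | cSj | jSc; V -> j | jSc.
TERM: introduce A -> c, B -> j and substitute in every rule of length ≥2.
BIN: S -> ASB becomes S -> AC, C -> SB; S -> BSA becomes S -> BD, D -> SA; V -> BSA becomes V -> BE, E -> SA.
Drop unreachable/unproductive: V.

S -> j | AB | AC | BD; A -> c; B -> j; C -> SB; D -> SA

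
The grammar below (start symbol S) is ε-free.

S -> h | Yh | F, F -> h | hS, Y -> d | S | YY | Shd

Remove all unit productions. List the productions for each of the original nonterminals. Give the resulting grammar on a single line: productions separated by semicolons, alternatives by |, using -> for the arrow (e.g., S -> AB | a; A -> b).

Unit productions: S->F, Y->S.
Unit pairs (A ⇒* B via units): (S,F), (Y,F), (Y,S).
S: inherits non-unit rules of {F, S} → Yh | h | hS.
F: inherits non-unit rules of {F} → h | hS.
Y: inherits non-unit rules of {F, S, Y} → Shd | YY | Yh | d | h | hS.

S -> h | Yh | hS; F -> h | hS; Y -> d | h | YY | Yh | hS | Shd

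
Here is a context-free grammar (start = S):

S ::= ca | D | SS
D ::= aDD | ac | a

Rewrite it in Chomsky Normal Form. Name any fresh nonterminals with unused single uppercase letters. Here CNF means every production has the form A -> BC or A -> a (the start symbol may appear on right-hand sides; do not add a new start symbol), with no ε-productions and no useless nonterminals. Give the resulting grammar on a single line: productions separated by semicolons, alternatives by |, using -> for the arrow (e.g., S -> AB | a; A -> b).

No ε-productions.
After unit-elimination: S -> a | SS | ac | ca | aDD; D -> a | ac | aDD.
TERM: introduce A -> a, B -> c and substitute in every rule of length ≥2.
BIN: D -> ADD becomes D -> AC, C -> DD; S -> ADD becomes S -> AE, E -> DD.

S -> a | AB | AE | BA | SS; A -> a; B -> c; C -> DD; D -> a | AB | AC; E -> DD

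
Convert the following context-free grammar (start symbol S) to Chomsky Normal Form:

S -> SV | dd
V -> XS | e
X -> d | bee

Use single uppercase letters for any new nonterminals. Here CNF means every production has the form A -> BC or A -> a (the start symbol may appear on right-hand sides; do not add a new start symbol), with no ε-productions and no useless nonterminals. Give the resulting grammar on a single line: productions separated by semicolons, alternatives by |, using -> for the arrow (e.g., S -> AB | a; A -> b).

S -> AA | SV; A -> d; B -> b; C -> e; D -> CC; V -> e | XS; X -> d | BD

No ε-productions.
No unit productions to eliminate.
TERM: introduce B -> b, A -> d, C -> e and substitute in every rule of length ≥2.
BIN: X -> BCC becomes X -> BD, D -> CC.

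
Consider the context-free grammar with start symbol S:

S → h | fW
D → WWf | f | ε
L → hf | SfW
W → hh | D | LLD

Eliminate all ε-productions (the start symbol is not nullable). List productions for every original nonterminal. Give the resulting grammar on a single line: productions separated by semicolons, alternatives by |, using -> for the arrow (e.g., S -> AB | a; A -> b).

S -> f | h | fW; D -> f | Wf | WWf; L -> Sf | hf | SfW; W -> D | LL | hh | LLD

Nullable set: {D, W}.
S -> fW: W nullable, giving f | fW.
Drop D -> ε.
D -> WWf: W, W nullable, giving WWf | Wf | f.
L -> SfW: W nullable, giving Sf | SfW.
W -> D: D nullable, giving D.
W -> LLD: D nullable, giving LL | LLD.
Unchanged (no nullable symbols): S -> h; D -> f; L -> hf; W -> hh.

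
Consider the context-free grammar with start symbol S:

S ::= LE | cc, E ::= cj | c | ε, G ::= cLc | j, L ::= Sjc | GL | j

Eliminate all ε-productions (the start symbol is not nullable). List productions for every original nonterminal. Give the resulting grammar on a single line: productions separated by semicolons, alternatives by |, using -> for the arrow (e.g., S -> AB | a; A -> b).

Nullable set: {E}.
S -> LE: E nullable, giving L | LE.
Drop E -> ε.
Unchanged (no nullable symbols): S -> cc; E -> c; E -> cj; G -> cLc; G -> j; L -> GL; L -> Sjc; L -> j.

S -> L | LE | cc; E -> c | cj; G -> j | cLc; L -> j | GL | Sjc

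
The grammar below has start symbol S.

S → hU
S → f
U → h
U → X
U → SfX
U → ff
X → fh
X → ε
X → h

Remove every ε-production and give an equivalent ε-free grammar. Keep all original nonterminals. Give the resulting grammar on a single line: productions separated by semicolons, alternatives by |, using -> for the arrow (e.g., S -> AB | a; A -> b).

Nullable set: {U, X}.
S -> hU: U nullable, giving h | hU.
U -> SfX: X nullable, giving Sf | SfX.
U -> X: X nullable, giving X.
Drop X -> ε.
Unchanged (no nullable symbols): S -> f; U -> ff; U -> h; X -> fh; X -> h.

S -> f | h | hU; U -> X | h | Sf | ff | SfX; X -> h | fh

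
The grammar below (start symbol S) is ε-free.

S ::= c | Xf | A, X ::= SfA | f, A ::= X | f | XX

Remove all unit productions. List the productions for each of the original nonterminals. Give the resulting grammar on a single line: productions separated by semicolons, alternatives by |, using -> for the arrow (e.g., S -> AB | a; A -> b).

Unit productions: A->X, S->A.
Unit pairs (A ⇒* B via units): (A,X), (S,A), (S,X).
S: inherits non-unit rules of {A, S, X} → SfA | XX | Xf | c | f.
A: inherits non-unit rules of {A, X} → SfA | XX | f.
X: inherits non-unit rules of {X} → SfA | f.

S -> c | f | XX | Xf | SfA; A -> f | XX | SfA; X -> f | SfA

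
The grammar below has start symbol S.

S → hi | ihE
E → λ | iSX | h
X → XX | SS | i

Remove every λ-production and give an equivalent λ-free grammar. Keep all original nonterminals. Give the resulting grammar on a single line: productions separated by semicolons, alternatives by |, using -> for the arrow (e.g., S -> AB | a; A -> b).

S -> hi | ih | ihE; E -> h | iSX; X -> i | SS | XX

Nullable set: {E}.
S -> ihE: E nullable, giving ih | ihE.
Drop E -> λ.
Unchanged (no nullable symbols): S -> hi; E -> h; E -> iSX; X -> SS; X -> XX; X -> i.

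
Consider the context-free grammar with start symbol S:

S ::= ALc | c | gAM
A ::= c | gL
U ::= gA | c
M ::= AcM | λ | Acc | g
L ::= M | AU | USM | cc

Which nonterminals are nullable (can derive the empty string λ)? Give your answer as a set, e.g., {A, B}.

Directly nullable (have an ε-rule): {M}.
L is nullable via L -> M (every symbol on the right is already known nullable).
Not nullable: A, S, U — each has a terminal in every rule's right-hand side or depends on a non-nullable symbol.

{L, M}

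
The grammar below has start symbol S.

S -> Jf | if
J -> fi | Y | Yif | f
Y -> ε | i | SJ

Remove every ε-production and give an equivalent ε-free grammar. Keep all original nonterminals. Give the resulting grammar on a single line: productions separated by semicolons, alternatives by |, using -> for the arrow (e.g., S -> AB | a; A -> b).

S -> f | Jf | if; J -> Y | f | fi | if | Yif; Y -> S | i | SJ

Nullable set: {J, Y}.
S -> Jf: J nullable, giving Jf | f.
J -> Y: Y nullable, giving Y.
J -> Yif: Y nullable, giving Yif | if.
Drop Y -> ε.
Y -> SJ: J nullable, giving S | SJ.
Unchanged (no nullable symbols): S -> if; J -> f; J -> fi; Y -> i.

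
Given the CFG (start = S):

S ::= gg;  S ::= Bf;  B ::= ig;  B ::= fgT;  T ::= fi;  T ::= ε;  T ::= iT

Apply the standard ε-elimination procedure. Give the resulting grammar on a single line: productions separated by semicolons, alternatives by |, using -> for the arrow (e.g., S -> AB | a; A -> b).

Nullable set: {T}.
B -> fgT: T nullable, giving fg | fgT.
Drop T -> ε.
T -> iT: T nullable, giving i | iT.
Unchanged (no nullable symbols): S -> Bf; S -> gg; B -> ig; T -> fi.

S -> Bf | gg; B -> fg | ig | fgT; T -> i | fi | iT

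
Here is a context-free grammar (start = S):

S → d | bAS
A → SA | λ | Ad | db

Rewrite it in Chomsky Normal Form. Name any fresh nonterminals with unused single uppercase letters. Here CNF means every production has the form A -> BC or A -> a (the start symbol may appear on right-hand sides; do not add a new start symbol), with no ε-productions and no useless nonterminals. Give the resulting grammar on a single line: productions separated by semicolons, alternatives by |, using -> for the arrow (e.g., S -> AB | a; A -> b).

S -> d | CE | CS; A -> d | AB | BC | CD | CS | SA; B -> d; C -> b; D -> AS; E -> AS

Nullable: {A}; after ε-elimination: S -> d | bS | bAS; A -> S | d | Ad | SA | db.
After unit-elimination: S -> d | bS | bAS; A -> d | Ad | SA | bS | db | bAS.
TERM: introduce C -> b, B -> d and substitute in every rule of length ≥2.
BIN: A -> CAS becomes A -> CD, D -> AS; S -> CAS becomes S -> CE, E -> AS.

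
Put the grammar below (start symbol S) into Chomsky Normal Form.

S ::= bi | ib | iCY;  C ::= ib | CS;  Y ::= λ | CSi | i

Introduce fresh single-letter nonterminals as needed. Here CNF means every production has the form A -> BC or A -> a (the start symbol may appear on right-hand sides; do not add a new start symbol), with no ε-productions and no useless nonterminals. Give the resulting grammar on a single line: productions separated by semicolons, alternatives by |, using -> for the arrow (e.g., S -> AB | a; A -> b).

Nullable: {Y}; after ε-elimination: S -> bi | iC | ib | iCY; C -> CS | ib; Y -> i | CSi.
No unit productions to eliminate.
TERM: introduce B -> b, A -> i and substitute in every rule of length ≥2.
BIN: S -> ACY becomes S -> AD, D -> CY; Y -> CSA becomes Y -> CE, E -> SA.

S -> AB | AC | AD | BA; A -> i; B -> b; C -> AB | CS; D -> CY; E -> SA; Y -> i | CE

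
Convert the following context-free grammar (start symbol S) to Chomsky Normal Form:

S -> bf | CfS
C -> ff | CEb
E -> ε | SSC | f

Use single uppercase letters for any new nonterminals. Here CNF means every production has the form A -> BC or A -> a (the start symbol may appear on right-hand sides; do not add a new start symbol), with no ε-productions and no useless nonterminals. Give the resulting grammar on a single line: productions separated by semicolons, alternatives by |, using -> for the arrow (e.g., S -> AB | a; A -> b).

S -> AB | CG; A -> b; B -> f; C -> BB | CA | CD; D -> EA; E -> f | SF; F -> SC; G -> BS

Nullable: {E}; after ε-elimination: S -> bf | CfS; C -> Cb | ff | CEb; E -> f | SSC.
No unit productions to eliminate.
TERM: introduce A -> b, B -> f and substitute in every rule of length ≥2.
BIN: C -> CEA becomes C -> CD, D -> EA; E -> SSC becomes E -> SF, F -> SC; S -> CBS becomes S -> CG, G -> BS.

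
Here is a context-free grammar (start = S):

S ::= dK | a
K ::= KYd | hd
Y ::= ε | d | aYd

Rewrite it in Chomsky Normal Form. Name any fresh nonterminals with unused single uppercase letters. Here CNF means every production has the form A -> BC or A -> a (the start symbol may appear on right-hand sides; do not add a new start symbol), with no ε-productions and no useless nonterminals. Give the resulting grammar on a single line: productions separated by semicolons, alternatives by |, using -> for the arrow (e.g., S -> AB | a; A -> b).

Nullable: {Y}; after ε-elimination: S -> a | dK; K -> Kd | hd | KYd; Y -> d | ad | aYd.
No unit productions to eliminate.
TERM: introduce C -> a, A -> d, B -> h and substitute in every rule of length ≥2.
BIN: K -> KYA becomes K -> KD, D -> YA; Y -> CYA becomes Y -> CE, E -> YA.

S -> a | AK; A -> d; B -> h; C -> a; D -> YA; E -> YA; K -> BA | KA | KD; Y -> d | CA | CE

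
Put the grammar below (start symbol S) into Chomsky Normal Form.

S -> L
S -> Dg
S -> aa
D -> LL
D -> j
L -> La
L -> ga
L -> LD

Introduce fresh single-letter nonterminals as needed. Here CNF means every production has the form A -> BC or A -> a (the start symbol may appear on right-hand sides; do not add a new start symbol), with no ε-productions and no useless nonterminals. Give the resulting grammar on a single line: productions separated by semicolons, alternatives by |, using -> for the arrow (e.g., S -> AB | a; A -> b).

S -> AA | BA | DB | LA | LD; A -> a; B -> g; D -> j | LL; L -> BA | LA | LD

No ε-productions.
After unit-elimination: S -> Dg | LD | La | aa | ga; D -> j | LL; L -> LD | La | ga.
TERM: introduce A -> a, B -> g and substitute in every rule of length ≥2.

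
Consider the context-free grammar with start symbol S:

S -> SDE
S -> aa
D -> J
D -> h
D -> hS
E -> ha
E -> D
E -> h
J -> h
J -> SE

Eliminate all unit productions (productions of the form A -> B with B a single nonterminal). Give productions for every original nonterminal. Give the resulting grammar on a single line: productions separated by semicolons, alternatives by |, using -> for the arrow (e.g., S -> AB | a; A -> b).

Unit productions: D->J, E->D.
Unit pairs (A ⇒* B via units): (D,J), (E,D), (E,J).
S: inherits non-unit rules of {S} → SDE | aa.
D: inherits non-unit rules of {D, J} → SE | h | hS.
E: inherits non-unit rules of {D, E, J} → SE | h | hS | ha.
J: inherits non-unit rules of {J} → SE | h.

S -> aa | SDE; D -> h | SE | hS; E -> h | SE | hS | ha; J -> h | SE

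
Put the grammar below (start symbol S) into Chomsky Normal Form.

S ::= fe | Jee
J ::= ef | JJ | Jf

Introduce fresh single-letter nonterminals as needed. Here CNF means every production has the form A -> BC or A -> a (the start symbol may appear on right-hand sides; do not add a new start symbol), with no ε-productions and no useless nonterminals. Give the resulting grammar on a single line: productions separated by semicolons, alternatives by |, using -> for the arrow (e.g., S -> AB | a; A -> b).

No ε-productions.
No unit productions to eliminate.
TERM: introduce B -> e, A -> f and substitute in every rule of length ≥2.
BIN: S -> JBB becomes S -> JC, C -> BB.

S -> AB | JC; A -> f; B -> e; C -> BB; J -> BA | JA | JJ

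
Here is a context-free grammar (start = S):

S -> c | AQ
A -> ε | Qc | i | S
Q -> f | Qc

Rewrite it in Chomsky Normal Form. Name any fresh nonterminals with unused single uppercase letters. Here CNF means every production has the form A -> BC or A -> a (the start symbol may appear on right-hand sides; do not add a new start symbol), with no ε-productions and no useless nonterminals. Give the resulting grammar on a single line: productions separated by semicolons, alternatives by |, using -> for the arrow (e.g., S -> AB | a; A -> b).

Nullable: {A}; after ε-elimination: S -> Q | c | AQ; A -> S | i | Qc; Q -> f | Qc.
After unit-elimination: S -> c | f | AQ | Qc; A -> c | f | i | AQ | Qc; Q -> f | Qc.
TERM: introduce B -> c and substitute in every rule of length ≥2.

S -> c | f | AQ | QB; A -> c | f | i | AQ | QB; B -> c; Q -> f | QB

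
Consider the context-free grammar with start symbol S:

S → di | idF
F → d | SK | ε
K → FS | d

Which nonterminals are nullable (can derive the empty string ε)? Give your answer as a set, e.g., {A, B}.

Directly nullable (have an ε-rule): {F}.
Not nullable: K, S — each has a terminal in every rule's right-hand side or depends on a non-nullable symbol.

{F}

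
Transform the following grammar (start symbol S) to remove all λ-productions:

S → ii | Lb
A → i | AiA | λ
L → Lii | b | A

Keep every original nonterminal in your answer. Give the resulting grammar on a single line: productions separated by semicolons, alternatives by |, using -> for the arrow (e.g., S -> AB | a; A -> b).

S -> b | Lb | ii; A -> i | Ai | iA | AiA; L -> A | b | ii | Lii

Nullable set: {A, L}.
S -> Lb: L nullable, giving Lb | b.
Drop A -> λ.
A -> AiA: A, A nullable, giving Ai | AiA | i | iA.
L -> A: A nullable, giving A.
L -> Lii: L nullable, giving Lii | ii.
Unchanged (no nullable symbols): S -> ii; A -> i; L -> b.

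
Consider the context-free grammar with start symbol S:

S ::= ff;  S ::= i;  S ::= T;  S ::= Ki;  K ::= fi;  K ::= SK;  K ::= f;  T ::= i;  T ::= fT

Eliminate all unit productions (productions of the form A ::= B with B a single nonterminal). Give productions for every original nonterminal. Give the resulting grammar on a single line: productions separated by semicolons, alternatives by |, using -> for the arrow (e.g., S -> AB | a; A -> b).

S -> i | Ki | fT | ff; K -> f | SK | fi; T -> i | fT

Unit productions: S->T.
Unit pairs (A ⇒* B via units): (S,T).
S: inherits non-unit rules of {S, T} → Ki | fT | ff | i.
K: inherits non-unit rules of {K} → SK | f | fi.
T: inherits non-unit rules of {T} → fT | i.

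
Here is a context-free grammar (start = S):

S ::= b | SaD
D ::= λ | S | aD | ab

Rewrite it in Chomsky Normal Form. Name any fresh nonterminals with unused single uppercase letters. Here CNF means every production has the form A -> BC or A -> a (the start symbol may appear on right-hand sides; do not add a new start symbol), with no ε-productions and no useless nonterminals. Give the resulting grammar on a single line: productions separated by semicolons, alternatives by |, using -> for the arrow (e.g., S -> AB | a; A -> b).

S -> b | SA | SE; A -> a; B -> b; C -> AD; D -> a | b | AB | AD | SA | SC; E -> AD

Nullable: {D}; after ε-elimination: S -> b | Sa | SaD; D -> S | a | aD | ab.
After unit-elimination: S -> b | Sa | SaD; D -> a | b | Sa | aD | ab | SaD.
TERM: introduce A -> a, B -> b and substitute in every rule of length ≥2.
BIN: D -> SAD becomes D -> SC, C -> AD; S -> SAD becomes S -> SE, E -> AD.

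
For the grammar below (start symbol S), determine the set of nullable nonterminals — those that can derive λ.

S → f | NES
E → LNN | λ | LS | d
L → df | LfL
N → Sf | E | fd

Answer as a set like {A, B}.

Directly nullable (have an ε-rule): {E}.
N is nullable via N -> E (every symbol on the right is already known nullable).
Not nullable: L, S — each has a terminal in every rule's right-hand side or depends on a non-nullable symbol.

{E, N}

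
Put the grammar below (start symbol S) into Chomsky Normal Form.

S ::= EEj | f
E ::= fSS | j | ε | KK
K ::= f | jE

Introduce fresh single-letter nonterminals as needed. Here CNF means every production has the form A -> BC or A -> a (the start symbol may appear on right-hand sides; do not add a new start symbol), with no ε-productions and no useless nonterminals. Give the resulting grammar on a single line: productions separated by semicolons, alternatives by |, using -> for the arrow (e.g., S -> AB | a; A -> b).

Nullable: {E}; after ε-elimination: S -> f | j | Ej | EEj; E -> j | KK | fSS; K -> f | j | jE.
No unit productions to eliminate.
TERM: introduce A -> f, B -> j and substitute in every rule of length ≥2.
BIN: E -> ASS becomes E -> AC, C -> SS; S -> EEB becomes S -> ED, D -> EB.

S -> f | j | EB | ED; A -> f; B -> j; C -> SS; D -> EB; E -> j | AC | KK; K -> f | j | BE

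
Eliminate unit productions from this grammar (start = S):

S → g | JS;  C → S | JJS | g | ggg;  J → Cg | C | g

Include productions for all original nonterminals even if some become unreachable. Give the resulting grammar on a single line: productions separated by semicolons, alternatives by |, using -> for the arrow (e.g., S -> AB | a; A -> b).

S -> g | JS; C -> g | JS | JJS | ggg; J -> g | Cg | JS | JJS | ggg

Unit productions: C->S, J->C.
Unit pairs (A ⇒* B via units): (C,S), (J,C), (J,S).
S: inherits non-unit rules of {S} → JS | g.
C: inherits non-unit rules of {C, S} → JJS | JS | g | ggg.
J: inherits non-unit rules of {C, J, S} → Cg | JJS | JS | g | ggg.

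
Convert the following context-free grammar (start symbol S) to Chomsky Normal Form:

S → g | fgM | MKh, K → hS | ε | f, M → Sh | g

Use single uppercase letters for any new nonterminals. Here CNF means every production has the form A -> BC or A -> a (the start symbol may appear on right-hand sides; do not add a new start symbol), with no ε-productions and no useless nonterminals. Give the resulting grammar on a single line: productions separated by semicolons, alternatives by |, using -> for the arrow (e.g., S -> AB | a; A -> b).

Nullable: {K}; after ε-elimination: S -> g | Mh | MKh | fgM; K -> f | hS; M -> g | Sh.
No unit productions to eliminate.
TERM: introduce B -> f, C -> g, A -> h and substitute in every rule of length ≥2.
BIN: S -> BCM becomes S -> BD, D -> CM; S -> MKA becomes S -> ME, E -> KA.

S -> g | BD | MA | ME; A -> h; B -> f; C -> g; D -> CM; E -> KA; K -> f | AS; M -> g | SA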